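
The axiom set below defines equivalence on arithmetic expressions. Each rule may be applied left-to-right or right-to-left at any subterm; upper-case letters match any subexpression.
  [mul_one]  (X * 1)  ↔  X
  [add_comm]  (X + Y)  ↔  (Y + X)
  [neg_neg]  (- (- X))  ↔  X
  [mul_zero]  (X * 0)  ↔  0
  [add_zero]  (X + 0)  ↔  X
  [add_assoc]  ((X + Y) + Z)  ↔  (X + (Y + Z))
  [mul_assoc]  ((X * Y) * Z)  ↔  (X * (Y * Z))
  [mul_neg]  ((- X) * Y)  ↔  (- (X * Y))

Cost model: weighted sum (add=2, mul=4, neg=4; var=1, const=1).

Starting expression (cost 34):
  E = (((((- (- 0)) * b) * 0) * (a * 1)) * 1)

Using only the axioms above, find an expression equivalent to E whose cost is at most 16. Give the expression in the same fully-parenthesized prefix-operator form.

((0 * b) * (0 * a))   [cost 16]

(1) (((((- (- 0)) * b) * 0) * (a * 1)) * 1)  =[mul_assoc →]=  ((((- (- 0)) * b) * 0) * ((a * 1) * 1))
(2) ((a * 1) * 1)  =[mul_one →]=  (a * 1)    ⊢ ((((- (- 0)) * b) * 0) * (a * 1))
(3) (- (- 0))  =[neg_neg →]=  0    ⊢ (((0 * b) * 0) * (a * 1))
(4) (((0 * b) * 0) * (a * 1))  =[mul_assoc →]=  ((0 * b) * (0 * (a * 1)))
(5) (a * 1)  =[mul_one →]=  a    ⊢ cost 16, within 16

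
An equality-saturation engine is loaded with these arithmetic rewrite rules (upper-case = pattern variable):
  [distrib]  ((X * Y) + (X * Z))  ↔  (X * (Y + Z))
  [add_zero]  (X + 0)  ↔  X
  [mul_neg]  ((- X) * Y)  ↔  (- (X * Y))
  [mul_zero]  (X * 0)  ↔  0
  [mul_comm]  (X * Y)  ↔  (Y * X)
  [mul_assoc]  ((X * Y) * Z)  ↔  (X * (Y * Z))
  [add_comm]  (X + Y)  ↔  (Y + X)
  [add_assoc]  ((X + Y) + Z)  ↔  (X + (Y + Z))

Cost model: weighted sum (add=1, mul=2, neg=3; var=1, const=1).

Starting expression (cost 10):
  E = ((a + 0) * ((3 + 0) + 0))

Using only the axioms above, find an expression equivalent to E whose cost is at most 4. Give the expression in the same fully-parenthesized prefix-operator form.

(1) ((3 + 0) + 0)  =[add_zero →]=  (3 + 0)    ⊢ ((a + 0) * (3 + 0))
(2) (3 + 0)  =[add_zero →]=  3    ⊢ ((a + 0) * 3)
(3) (a + 0)  =[add_zero →]=  a    ⊢ cost 4, within 4

(a * 3)   [cost 4]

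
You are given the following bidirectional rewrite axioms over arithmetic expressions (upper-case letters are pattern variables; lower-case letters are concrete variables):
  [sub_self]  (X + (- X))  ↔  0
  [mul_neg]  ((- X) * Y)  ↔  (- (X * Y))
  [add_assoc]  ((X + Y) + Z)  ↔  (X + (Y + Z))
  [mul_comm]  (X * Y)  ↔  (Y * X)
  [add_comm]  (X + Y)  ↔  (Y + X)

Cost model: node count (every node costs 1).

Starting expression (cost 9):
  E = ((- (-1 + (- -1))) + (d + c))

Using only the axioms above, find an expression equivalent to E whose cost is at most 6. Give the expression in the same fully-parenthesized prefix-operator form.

1. [sub_self →] (-1 + (- -1))  →  0;  cost 6 ≤ 6, done

((- 0) + (d + c))   [cost 6]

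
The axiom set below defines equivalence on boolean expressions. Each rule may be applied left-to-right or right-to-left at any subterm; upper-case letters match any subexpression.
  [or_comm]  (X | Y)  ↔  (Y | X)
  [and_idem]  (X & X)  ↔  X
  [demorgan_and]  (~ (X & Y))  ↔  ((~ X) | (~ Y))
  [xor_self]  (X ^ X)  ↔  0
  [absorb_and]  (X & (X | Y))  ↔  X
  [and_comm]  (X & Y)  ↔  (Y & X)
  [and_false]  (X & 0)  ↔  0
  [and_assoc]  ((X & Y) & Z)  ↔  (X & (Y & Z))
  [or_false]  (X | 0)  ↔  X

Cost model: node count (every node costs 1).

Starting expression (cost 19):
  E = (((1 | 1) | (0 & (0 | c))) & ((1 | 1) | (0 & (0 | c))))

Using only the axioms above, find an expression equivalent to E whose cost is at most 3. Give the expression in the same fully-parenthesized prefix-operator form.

(1 | 1)   [cost 3]

step 1: and_idem (→) rewrites (((1 | 1) | (0 & (0 | c))) & ((1 | 1) | (0 & (0 | c)))) into ((1 | 1) | (0 & (0 | c)))
step 2: absorb_and (→) rewrites (0 & (0 | c)) into 0, now ((1 | 1) | 0)
step 3: or_false (→) rewrites ((1 | 1) | 0) into (1 | 1), reaching cost 3 (bound 3)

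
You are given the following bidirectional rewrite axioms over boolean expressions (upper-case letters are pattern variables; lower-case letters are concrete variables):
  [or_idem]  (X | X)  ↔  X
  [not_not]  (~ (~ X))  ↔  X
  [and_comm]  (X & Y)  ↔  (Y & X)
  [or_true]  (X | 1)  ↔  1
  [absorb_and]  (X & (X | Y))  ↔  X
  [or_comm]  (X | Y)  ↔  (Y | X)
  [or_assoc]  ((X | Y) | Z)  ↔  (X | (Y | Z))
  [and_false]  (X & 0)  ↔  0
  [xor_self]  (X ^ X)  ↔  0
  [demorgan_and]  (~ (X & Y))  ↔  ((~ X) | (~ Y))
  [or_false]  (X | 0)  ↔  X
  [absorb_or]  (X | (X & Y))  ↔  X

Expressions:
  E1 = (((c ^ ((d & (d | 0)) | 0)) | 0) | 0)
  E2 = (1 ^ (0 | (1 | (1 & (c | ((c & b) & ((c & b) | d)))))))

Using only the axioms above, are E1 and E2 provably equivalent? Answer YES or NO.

NO

All listed rules preserve value, hence provable equivalence implies equal values everywhere; look for a separating assignment.
b=0, c=0, d=1 gives E1 ↦ 1, E2 ↦ 0; values differ ⇒ not provably equivalent.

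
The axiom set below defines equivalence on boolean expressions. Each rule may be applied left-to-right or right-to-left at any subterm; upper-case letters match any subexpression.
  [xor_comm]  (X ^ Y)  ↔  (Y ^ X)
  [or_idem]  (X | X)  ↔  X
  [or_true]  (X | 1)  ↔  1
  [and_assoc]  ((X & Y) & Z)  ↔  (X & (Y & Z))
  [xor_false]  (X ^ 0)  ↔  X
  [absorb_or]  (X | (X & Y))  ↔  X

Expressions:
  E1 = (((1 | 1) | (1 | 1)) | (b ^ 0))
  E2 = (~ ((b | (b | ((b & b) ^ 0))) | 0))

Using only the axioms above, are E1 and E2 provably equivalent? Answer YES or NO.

NO

Every axiom is a valid identity, so a rewrite proof would force E1 and E2 to agree under every assignment.
At b=1: E1 = 1 but E2 = 0; they differ, so no derivation exists.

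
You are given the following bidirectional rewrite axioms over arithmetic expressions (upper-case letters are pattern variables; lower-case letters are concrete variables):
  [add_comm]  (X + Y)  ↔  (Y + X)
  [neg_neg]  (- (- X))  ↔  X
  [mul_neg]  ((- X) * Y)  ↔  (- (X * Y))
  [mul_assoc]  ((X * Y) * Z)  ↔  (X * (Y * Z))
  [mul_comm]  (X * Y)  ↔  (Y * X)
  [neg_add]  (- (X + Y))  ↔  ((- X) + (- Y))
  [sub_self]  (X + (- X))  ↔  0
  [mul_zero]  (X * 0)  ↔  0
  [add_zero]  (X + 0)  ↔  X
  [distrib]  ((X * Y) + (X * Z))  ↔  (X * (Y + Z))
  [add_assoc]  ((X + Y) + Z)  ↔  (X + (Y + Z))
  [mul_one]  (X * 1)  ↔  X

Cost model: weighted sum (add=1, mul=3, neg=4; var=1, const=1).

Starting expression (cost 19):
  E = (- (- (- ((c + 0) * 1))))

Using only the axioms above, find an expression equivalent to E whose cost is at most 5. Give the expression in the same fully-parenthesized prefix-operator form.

(- c)   [cost 5]

step 1: add_zero (→) rewrites (c + 0) into c, now (- (- (- (c * 1))))
step 2: neg_neg (→) rewrites (- (- (c * 1))) into (c * 1), now (- (c * 1))
step 3: mul_one (→) rewrites (c * 1) into c, reaching cost 5 (bound 5)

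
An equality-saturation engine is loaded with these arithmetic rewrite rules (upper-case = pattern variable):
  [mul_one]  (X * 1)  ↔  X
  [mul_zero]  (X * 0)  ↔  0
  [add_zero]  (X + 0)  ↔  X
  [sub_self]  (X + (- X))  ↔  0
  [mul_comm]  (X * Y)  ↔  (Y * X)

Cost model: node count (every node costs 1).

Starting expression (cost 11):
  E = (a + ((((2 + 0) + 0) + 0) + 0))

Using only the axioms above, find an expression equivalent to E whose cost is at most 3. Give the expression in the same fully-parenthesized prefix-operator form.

(a + 2)   [cost 3]

step 1: add_zero (→) rewrites (2 + 0) into 2, now (a + (((2 + 0) + 0) + 0))
step 2: add_zero (→) rewrites (2 + 0) into 2, now (a + ((2 + 0) + 0))
step 3: add_zero (→) rewrites (2 + 0) into 2, now (a + (2 + 0))
step 4: add_zero (→) rewrites (2 + 0) into 2, reaching cost 3 (bound 3)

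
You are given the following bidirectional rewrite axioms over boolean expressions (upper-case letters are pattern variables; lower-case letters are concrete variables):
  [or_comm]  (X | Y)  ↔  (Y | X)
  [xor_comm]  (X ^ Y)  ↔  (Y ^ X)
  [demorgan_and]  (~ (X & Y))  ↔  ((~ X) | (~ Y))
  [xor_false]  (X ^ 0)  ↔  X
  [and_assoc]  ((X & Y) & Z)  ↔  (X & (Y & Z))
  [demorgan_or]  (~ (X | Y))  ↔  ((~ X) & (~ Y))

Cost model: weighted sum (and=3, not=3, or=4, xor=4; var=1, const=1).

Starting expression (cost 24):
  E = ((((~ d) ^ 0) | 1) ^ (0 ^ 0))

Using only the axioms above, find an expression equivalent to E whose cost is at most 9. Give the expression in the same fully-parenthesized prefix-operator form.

((~ d) | 1)   [cost 9]

1. [xor_false →] (0 ^ 0)  →  0;  E = ((((~ d) ^ 0) | 1) ^ 0)
2. [xor_false →] ((~ d) ^ 0)  →  (~ d);  E = (((~ d) | 1) ^ 0)
3. [xor_false →] (((~ d) | 1) ^ 0)  →  ((~ d) | 1);  cost 9 ≤ 9, done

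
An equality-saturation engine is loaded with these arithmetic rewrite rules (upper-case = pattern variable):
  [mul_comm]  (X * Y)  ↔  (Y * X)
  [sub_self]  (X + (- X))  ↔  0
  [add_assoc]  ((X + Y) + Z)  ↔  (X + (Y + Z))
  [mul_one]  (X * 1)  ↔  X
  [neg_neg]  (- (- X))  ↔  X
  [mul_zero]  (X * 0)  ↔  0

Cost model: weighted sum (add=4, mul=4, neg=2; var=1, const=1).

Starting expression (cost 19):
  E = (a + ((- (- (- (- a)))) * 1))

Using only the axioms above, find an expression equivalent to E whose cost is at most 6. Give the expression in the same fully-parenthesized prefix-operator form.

(1) (- (- a))  =[neg_neg →]=  a    ⊢ (a + ((- (- a)) * 1))
(2) ((- (- a)) * 1)  =[mul_one →]=  (- (- a))    ⊢ (a + (- (- a)))
(3) (- (- a))  =[neg_neg →]=  a    ⊢ cost 6, within 6

(a + a)   [cost 6]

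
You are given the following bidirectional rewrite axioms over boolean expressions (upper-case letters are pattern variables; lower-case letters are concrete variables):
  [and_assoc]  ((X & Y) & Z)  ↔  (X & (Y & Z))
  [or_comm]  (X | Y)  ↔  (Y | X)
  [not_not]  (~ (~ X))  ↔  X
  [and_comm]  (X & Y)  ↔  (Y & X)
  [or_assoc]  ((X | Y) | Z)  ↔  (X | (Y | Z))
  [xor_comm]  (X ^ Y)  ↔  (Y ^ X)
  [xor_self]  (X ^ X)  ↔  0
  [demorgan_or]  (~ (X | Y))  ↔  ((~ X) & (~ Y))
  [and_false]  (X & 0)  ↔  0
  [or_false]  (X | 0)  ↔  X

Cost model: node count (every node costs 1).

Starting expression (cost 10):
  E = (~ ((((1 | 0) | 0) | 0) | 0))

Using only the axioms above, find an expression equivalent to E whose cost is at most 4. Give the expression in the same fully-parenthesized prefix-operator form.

1. [or_false →] (((1 | 0) | 0) | 0)  →  ((1 | 0) | 0);  E = (~ (((1 | 0) | 0) | 0))
2. [or_false →] (1 | 0)  →  1;  E = (~ ((1 | 0) | 0))
3. [or_false →] (1 | 0)  →  1;  cost 4 ≤ 4, done

(~ (1 | 0))   [cost 4]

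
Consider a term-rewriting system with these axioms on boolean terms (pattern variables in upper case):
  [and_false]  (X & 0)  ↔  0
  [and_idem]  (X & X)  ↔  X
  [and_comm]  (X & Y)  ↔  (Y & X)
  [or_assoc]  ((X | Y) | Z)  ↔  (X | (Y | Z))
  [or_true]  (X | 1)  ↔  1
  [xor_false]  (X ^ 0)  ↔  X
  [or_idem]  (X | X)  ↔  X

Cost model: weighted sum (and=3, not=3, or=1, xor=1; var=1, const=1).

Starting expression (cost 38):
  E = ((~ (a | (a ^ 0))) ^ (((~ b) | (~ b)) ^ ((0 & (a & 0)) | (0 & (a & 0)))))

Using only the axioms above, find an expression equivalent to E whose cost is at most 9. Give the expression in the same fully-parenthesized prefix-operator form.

((~ a) ^ (~ b))   [cost 9]

1. [or_idem →] ((0 & (a & 0)) | (0 & (a & 0)))  →  (0 & (a & 0));  E = ((~ (a | (a ^ 0))) ^ (((~ b) | (~ b)) ^ (0 & (a & 0))))
2. [xor_false →] (a ^ 0)  →  a;  E = ((~ (a | a)) ^ (((~ b) | (~ b)) ^ (0 & (a & 0))))
3. [or_idem →] (a | a)  →  a;  E = ((~ a) ^ (((~ b) | (~ b)) ^ (0 & (a & 0))))
4. [and_false →] (a & 0)  →  0;  E = ((~ a) ^ (((~ b) | (~ b)) ^ (0 & 0)))
5. [and_idem →] (0 & 0)  →  0;  E = ((~ a) ^ (((~ b) | (~ b)) ^ 0))
6. [or_idem →] ((~ b) | (~ b))  →  (~ b);  E = ((~ a) ^ ((~ b) ^ 0))
7. [xor_false →] ((~ b) ^ 0)  →  (~ b);  cost 9 ≤ 9, done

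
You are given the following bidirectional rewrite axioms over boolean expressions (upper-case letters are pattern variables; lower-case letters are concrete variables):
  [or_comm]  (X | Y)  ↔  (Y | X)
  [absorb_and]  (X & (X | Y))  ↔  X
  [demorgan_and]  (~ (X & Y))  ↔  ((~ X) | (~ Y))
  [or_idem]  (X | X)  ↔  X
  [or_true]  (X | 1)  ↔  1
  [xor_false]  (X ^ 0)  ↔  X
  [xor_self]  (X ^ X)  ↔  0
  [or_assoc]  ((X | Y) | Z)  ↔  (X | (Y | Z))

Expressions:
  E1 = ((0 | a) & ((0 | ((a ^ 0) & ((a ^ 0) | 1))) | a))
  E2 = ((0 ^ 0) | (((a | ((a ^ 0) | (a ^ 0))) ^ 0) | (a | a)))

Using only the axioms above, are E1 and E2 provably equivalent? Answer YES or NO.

step 1: absorb_and (→) rewrites ((a ^ 0) & ((a ^ 0) | 1)) into (a ^ 0), now ((0 | a) & ((0 | (a ^ 0)) | a))
step 2: xor_false (→) rewrites (a ^ 0) into a, now ((0 | a) & ((0 | a) | a))
step 3: absorb_and (→) rewrites ((0 | a) & ((0 | a) | a)) into (0 | a)
step 4: xor_false (←) rewrites 0 into (0 ^ 0), now ((0 ^ 0) | a)
step 5: or_idem (←) rewrites a into (a | a), now ((0 ^ 0) | (a | a))
step 6: or_idem (←) rewrites (a | a) into ((a | a) | (a | a)), now ((0 ^ 0) | ((a | a) | (a | a)))
step 7: xor_false (←) rewrites a into (a ^ 0), now ((0 ^ 0) | ((a | (a ^ 0)) | (a | a)))
step 8: xor_false (←) rewrites (a | (a ^ 0)) into ((a | (a ^ 0)) ^ 0), now ((0 ^ 0) | (((a | (a ^ 0)) ^ 0) | (a | a)))
step 9: or_idem (←) rewrites (a ^ 0) into ((a ^ 0) | (a ^ 0)), which is E2

YES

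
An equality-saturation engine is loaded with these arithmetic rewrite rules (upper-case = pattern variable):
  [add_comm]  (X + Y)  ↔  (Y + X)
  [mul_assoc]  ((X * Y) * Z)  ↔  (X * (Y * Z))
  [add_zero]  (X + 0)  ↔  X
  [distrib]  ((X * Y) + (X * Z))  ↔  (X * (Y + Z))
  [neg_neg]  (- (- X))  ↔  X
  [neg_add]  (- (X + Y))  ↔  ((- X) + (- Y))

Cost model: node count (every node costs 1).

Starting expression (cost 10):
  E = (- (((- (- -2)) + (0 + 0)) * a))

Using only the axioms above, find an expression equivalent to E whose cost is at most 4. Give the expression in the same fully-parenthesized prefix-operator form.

(- (-2 * a))   [cost 4]

step 1: neg_neg (→) rewrites (- (- -2)) into -2, now (- ((-2 + (0 + 0)) * a))
step 2: add_zero (→) rewrites (0 + 0) into 0, now (- ((-2 + 0) * a))
step 3: add_zero (→) rewrites (-2 + 0) into -2, reaching cost 4 (bound 4)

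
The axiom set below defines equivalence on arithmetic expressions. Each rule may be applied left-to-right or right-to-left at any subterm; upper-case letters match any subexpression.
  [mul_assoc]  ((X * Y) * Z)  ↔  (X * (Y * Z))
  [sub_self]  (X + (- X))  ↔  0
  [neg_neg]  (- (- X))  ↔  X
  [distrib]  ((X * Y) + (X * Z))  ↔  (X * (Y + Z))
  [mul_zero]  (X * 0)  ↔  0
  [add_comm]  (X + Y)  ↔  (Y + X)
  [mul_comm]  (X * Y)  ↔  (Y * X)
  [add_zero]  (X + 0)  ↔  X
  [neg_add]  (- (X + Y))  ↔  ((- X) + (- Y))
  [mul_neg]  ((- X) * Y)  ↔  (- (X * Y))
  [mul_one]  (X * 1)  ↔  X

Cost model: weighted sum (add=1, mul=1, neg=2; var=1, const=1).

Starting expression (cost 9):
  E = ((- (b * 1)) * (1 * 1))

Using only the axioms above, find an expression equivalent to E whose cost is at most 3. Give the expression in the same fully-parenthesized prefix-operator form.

(- b)   [cost 3]

step 1: mul_one (→) rewrites (1 * 1) into 1, now ((- (b * 1)) * 1)
step 2: mul_one (→) rewrites (b * 1) into b, now ((- b) * 1)
step 3: mul_one (→) rewrites ((- b) * 1) into (- b), reaching cost 3 (bound 3)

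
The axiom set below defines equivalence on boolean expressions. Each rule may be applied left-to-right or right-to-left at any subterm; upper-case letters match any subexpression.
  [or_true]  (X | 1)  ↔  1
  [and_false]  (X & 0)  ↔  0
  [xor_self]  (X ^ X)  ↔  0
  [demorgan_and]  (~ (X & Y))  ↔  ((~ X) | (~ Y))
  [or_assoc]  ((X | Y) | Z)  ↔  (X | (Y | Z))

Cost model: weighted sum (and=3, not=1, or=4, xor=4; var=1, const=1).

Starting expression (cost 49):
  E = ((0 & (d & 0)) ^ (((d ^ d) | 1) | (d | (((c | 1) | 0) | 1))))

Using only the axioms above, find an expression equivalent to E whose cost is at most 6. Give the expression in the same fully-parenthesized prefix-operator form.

step 1: or_true (→) rewrites (c | 1) into 1, now ((0 & (d & 0)) ^ (((d ^ d) | 1) | (d | ((1 | 0) | 1))))
step 2: or_assoc (→) rewrites ((1 | 0) | 1) into (1 | (0 | 1)), now ((0 & (d & 0)) ^ (((d ^ d) | 1) | (d | (1 | (0 | 1)))))
step 3: or_true (→) rewrites (0 | 1) into 1, now ((0 & (d & 0)) ^ (((d ^ d) | 1) | (d | (1 | 1))))
step 4: or_true (→) rewrites (1 | 1) into 1, now ((0 & (d & 0)) ^ (((d ^ d) | 1) | (d | 1)))
step 5: and_false (→) rewrites (d & 0) into 0, now ((0 & 0) ^ (((d ^ d) | 1) | (d | 1)))
step 6: xor_self (→) rewrites (d ^ d) into 0, now ((0 & 0) ^ ((0 | 1) | (d | 1)))
step 7: and_false (→) rewrites (0 & 0) into 0, now (0 ^ ((0 | 1) | (d | 1)))
step 8: or_true (→) rewrites (d | 1) into 1, now (0 ^ ((0 | 1) | 1))
step 9: or_true (→) rewrites (0 | 1) into 1, now (0 ^ (1 | 1))
step 10: or_true (→) rewrites (1 | 1) into 1, reaching cost 6 (bound 6)

(0 ^ 1)   [cost 6]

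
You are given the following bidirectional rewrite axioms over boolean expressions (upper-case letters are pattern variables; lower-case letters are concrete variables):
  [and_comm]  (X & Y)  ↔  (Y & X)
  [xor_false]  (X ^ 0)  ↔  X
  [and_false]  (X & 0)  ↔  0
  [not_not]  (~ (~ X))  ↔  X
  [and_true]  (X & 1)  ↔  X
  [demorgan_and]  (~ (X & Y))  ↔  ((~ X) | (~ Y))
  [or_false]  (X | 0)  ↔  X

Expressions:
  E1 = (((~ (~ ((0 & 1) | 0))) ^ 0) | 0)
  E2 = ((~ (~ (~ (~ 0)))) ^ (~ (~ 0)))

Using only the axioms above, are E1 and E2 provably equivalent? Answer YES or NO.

YES

1. [and_true →] (0 & 1)  →  0;  E1 = (((~ (~ (0 | 0))) ^ 0) | 0)
2. [xor_false →] ((~ (~ (0 | 0))) ^ 0)  →  (~ (~ (0 | 0)));  E1 = ((~ (~ (0 | 0))) | 0)
3. [or_false →] ((~ (~ (0 | 0))) | 0)  →  (~ (~ (0 | 0)))
4. [or_false →] (0 | 0)  →  0;  E1 = (~ (~ 0))
5. [not_not ←] (~ (~ 0))  →  (~ (~ (~ (~ 0))))
6. [xor_false ←] (~ (~ (~ (~ 0))))  →  ((~ (~ (~ (~ 0)))) ^ 0)
7. [not_not ←] 0  →  (~ (~ 0));  this is E2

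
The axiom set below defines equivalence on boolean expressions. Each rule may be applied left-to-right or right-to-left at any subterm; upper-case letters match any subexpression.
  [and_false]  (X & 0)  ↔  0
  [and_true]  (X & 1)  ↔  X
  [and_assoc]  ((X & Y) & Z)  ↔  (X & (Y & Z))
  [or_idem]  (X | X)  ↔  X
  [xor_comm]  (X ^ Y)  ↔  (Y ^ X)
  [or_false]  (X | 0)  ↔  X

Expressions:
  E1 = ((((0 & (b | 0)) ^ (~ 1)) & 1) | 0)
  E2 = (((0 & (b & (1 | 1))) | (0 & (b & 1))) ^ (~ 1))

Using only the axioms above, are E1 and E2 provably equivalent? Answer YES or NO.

YES

step 1: or_false (→) rewrites (b | 0) into b, now ((((0 & b) ^ (~ 1)) & 1) | 0)
step 2: or_false (→) rewrites ((((0 & b) ^ (~ 1)) & 1) | 0) into (((0 & b) ^ (~ 1)) & 1)
step 3: and_true (→) rewrites (((0 & b) ^ (~ 1)) & 1) into ((0 & b) ^ (~ 1))
step 4: and_true (←) rewrites b into (b & 1), now ((0 & (b & 1)) ^ (~ 1))
step 5: or_idem (←) rewrites (0 & (b & 1)) into ((0 & (b & 1)) | (0 & (b & 1))), now (((0 & (b & 1)) | (0 & (b & 1))) ^ (~ 1))
step 6: or_idem (←) rewrites 1 into (1 | 1), which is E2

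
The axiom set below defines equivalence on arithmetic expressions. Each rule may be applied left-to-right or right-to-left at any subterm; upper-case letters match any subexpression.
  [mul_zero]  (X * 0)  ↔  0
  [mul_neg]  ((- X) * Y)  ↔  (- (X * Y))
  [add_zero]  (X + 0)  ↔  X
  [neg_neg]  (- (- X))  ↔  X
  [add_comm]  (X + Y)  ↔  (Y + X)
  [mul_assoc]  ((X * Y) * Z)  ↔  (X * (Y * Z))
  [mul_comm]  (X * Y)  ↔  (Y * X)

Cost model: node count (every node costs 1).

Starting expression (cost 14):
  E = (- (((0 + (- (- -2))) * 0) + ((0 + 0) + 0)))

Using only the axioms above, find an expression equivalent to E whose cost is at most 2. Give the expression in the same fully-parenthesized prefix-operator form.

(- 0)   [cost 2]

(1) (- (- -2))  =[neg_neg →]=  -2    ⊢ (- (((0 + -2) * 0) + ((0 + 0) + 0)))
(2) (0 + -2)  =[add_comm →]=  (-2 + 0)    ⊢ (- (((-2 + 0) * 0) + ((0 + 0) + 0)))
(3) ((0 + 0) + 0)  =[add_comm →]=  (0 + (0 + 0))    ⊢ (- (((-2 + 0) * 0) + (0 + (0 + 0))))
(4) (-2 + 0)  =[add_zero →]=  -2    ⊢ (- ((-2 * 0) + (0 + (0 + 0))))
(5) (-2 * 0)  =[mul_zero →]=  0    ⊢ (- (0 + (0 + (0 + 0))))
(6) (0 + 0)  =[add_zero →]=  0    ⊢ (- (0 + (0 + 0)))
(7) (0 + 0)  =[add_zero →]=  0    ⊢ (- (0 + 0))
(8) (0 + 0)  =[add_zero →]=  0    ⊢ cost 2, within 2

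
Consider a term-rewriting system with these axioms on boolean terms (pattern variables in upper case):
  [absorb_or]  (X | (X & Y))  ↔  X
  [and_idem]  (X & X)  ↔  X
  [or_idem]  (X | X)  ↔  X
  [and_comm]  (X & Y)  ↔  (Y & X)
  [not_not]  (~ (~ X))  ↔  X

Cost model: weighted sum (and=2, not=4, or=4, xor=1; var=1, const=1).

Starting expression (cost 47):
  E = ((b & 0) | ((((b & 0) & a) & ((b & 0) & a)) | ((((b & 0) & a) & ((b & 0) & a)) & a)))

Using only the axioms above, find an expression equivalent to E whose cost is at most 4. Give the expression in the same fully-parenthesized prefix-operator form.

(1) ((((b & 0) & a) & ((b & 0) & a)) | ((((b & 0) & a) & ((b & 0) & a)) & a))  =[absorb_or →]=  (((b & 0) & a) & ((b & 0) & a))    ⊢ ((b & 0) | (((b & 0) & a) & ((b & 0) & a)))
(2) (((b & 0) & a) & ((b & 0) & a))  =[and_idem →]=  ((b & 0) & a)    ⊢ ((b & 0) | ((b & 0) & a))
(3) ((b & 0) | ((b & 0) & a))  =[absorb_or →]=  (b & 0)    ⊢ cost 4, within 4

(b & 0)   [cost 4]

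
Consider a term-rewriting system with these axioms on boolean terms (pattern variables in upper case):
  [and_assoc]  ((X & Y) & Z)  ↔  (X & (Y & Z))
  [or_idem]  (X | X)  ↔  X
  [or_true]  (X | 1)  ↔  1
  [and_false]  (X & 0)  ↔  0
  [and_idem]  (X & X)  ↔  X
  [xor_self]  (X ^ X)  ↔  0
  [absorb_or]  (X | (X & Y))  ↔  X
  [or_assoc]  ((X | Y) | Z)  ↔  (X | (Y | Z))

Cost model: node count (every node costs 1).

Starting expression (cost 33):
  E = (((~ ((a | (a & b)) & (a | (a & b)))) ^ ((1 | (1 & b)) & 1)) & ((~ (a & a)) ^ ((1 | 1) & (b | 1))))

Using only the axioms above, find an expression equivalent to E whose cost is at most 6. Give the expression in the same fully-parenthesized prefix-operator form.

((~ a) ^ (1 & 1))   [cost 6]

(1) ((a | (a & b)) & (a | (a & b)))  =[and_idem →]=  (a | (a & b))    ⊢ (((~ (a | (a & b))) ^ ((1 | (1 & b)) & 1)) & ((~ (a & a)) ^ ((1 | 1) & (b | 1))))
(2) (a & a)  =[and_idem →]=  a    ⊢ (((~ (a | (a & b))) ^ ((1 | (1 & b)) & 1)) & ((~ a) ^ ((1 | 1) & (b | 1))))
(3) (b | 1)  =[or_true →]=  1    ⊢ (((~ (a | (a & b))) ^ ((1 | (1 & b)) & 1)) & ((~ a) ^ ((1 | 1) & 1)))
(4) (1 | (1 & b))  =[absorb_or →]=  1    ⊢ (((~ (a | (a & b))) ^ (1 & 1)) & ((~ a) ^ ((1 | 1) & 1)))
(5) (1 | 1)  =[or_idem →]=  1    ⊢ (((~ (a | (a & b))) ^ (1 & 1)) & ((~ a) ^ (1 & 1)))
(6) (a | (a & b))  =[absorb_or →]=  a    ⊢ (((~ a) ^ (1 & 1)) & ((~ a) ^ (1 & 1)))
(7) (((~ a) ^ (1 & 1)) & ((~ a) ^ (1 & 1)))  =[and_idem →]=  ((~ a) ^ (1 & 1))    ⊢ cost 6, within 6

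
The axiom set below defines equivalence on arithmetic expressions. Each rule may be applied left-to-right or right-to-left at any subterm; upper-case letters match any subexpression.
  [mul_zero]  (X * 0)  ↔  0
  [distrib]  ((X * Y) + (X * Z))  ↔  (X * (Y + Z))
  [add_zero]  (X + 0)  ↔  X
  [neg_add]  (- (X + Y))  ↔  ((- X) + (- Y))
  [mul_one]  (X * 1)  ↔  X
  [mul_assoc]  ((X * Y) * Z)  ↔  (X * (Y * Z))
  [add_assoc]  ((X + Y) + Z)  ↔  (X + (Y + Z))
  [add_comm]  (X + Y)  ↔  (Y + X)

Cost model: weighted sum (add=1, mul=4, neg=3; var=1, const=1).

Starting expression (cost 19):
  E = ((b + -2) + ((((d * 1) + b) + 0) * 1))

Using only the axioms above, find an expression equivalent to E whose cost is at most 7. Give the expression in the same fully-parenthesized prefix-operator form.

((b + -2) + (d + b))   [cost 7]

(1) (((d * 1) + b) + 0)  =[add_zero →]=  ((d * 1) + b)    ⊢ ((b + -2) + (((d * 1) + b) * 1))
(2) (d * 1)  =[mul_one →]=  d    ⊢ ((b + -2) + ((d + b) * 1))
(3) ((d + b) * 1)  =[mul_one →]=  (d + b)    ⊢ cost 7, within 7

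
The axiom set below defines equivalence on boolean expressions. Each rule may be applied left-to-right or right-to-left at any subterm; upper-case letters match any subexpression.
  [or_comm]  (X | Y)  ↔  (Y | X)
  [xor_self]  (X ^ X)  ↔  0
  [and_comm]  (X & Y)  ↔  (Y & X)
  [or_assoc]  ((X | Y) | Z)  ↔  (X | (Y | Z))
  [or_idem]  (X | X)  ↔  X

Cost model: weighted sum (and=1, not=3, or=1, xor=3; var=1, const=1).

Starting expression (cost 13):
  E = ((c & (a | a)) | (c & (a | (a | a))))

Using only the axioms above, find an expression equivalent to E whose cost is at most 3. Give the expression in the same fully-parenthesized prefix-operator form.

(c & a)   [cost 3]

1. [or_idem →] (a | a)  →  a;  E = ((c & (a | a)) | (c & (a | a)))
2. [or_idem →] ((c & (a | a)) | (c & (a | a)))  →  (c & (a | a))
3. [or_idem →] (a | a)  →  a;  cost 3 ≤ 3, done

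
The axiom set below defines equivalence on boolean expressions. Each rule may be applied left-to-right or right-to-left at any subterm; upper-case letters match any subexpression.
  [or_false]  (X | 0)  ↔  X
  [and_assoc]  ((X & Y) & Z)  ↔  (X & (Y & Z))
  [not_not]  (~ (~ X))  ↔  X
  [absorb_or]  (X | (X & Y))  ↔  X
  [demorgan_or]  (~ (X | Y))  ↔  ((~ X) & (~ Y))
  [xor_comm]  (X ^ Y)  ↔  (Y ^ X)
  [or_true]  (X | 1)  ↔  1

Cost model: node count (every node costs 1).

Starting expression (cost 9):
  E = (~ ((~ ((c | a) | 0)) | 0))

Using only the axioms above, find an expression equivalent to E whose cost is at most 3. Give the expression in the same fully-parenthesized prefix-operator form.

(1) ((~ ((c | a) | 0)) | 0)  =[or_false →]=  (~ ((c | a) | 0))    ⊢ (~ (~ ((c | a) | 0)))
(2) ((c | a) | 0)  =[or_false →]=  (c | a)    ⊢ (~ (~ (c | a)))
(3) (~ (~ (c | a)))  =[not_not →]=  (c | a)    ⊢ cost 3, within 3

(c | a)   [cost 3]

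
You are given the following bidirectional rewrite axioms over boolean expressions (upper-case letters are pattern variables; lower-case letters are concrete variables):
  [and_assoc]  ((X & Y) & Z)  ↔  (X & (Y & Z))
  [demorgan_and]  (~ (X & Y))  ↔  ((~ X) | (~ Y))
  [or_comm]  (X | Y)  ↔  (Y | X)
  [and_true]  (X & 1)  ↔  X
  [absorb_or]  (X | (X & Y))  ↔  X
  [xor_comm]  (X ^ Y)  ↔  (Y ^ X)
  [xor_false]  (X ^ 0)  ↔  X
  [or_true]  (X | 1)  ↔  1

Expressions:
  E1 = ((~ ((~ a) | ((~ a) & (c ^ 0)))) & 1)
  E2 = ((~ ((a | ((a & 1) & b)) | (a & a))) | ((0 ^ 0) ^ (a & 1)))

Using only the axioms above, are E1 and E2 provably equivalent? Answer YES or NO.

NO

Every axiom is a valid identity, so a rewrite proof would force E1 and E2 to agree under every assignment.
At a=0, b=0, c=0: E1 = 0 but E2 = 1; they differ, so no derivation exists.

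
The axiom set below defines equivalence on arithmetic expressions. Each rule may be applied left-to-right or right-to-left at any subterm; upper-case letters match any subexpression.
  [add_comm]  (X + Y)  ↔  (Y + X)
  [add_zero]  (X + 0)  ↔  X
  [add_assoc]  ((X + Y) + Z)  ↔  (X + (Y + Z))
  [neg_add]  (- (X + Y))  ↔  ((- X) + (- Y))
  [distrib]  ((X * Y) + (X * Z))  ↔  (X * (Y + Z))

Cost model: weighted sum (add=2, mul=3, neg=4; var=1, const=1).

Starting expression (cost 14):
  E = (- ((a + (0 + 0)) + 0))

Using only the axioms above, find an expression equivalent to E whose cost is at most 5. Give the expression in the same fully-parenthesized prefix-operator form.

(- a)   [cost 5]

(1) ((a + (0 + 0)) + 0)  =[add_zero →]=  (a + (0 + 0))    ⊢ (- (a + (0 + 0)))
(2) (0 + 0)  =[add_zero →]=  0    ⊢ (- (a + 0))
(3) (a + 0)  =[add_zero →]=  a    ⊢ cost 5, within 5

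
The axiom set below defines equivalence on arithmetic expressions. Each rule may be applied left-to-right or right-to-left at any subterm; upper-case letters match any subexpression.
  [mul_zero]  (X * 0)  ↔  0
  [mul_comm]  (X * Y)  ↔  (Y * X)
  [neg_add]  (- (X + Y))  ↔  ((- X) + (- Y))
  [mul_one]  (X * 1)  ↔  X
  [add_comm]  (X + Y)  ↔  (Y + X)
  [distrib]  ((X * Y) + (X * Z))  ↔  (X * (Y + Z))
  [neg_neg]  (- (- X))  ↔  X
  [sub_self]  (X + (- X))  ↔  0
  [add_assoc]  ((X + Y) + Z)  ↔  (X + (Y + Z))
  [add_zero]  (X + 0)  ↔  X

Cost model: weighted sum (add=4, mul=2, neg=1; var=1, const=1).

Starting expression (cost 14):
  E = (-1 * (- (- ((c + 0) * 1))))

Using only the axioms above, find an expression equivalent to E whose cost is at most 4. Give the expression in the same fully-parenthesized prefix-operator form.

step 1: mul_one (→) rewrites ((c + 0) * 1) into (c + 0), now (-1 * (- (- (c + 0))))
step 2: mul_comm (→) rewrites (-1 * (- (- (c + 0)))) into ((- (- (c + 0))) * -1)
step 3: add_zero (→) rewrites (c + 0) into c, now ((- (- c)) * -1)
step 4: neg_neg (→) rewrites (- (- c)) into c, reaching cost 4 (bound 4)

(c * -1)   [cost 4]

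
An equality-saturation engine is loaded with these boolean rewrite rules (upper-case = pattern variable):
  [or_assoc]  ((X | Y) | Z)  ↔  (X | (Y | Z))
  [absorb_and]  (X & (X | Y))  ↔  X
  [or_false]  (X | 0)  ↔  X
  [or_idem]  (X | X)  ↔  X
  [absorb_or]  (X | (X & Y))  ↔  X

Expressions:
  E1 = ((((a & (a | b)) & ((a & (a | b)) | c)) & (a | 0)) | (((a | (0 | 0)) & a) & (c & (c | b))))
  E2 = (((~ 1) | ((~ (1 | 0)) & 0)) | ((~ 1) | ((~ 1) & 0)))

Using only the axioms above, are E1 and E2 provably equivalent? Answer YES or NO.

All listed rules preserve value, hence provable equivalence implies equal values everywhere; look for a separating assignment.
a=1, b=0, c=0 gives E1 ↦ 1, E2 ↦ 0; values differ ⇒ not provably equivalent.

NO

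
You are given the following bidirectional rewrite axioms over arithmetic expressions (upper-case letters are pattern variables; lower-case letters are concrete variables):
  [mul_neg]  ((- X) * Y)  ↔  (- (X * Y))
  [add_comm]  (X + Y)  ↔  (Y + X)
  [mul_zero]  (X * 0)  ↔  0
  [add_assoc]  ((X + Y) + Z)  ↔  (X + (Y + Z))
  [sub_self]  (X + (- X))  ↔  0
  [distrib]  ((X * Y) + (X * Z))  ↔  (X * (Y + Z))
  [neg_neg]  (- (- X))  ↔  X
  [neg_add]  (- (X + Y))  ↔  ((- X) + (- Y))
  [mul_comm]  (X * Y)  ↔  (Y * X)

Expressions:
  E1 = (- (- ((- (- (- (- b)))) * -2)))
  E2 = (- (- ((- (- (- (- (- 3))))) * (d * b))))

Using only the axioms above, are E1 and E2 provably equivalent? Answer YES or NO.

NO

The axioms are sound identities: if E1 ↔* E2 then E1 and E2 evaluate identically under any assignment.
Under b=1, d=0: E1 evaluates to -2, E2 to 0. Distinct ⇒ no rewrite sequence connects them.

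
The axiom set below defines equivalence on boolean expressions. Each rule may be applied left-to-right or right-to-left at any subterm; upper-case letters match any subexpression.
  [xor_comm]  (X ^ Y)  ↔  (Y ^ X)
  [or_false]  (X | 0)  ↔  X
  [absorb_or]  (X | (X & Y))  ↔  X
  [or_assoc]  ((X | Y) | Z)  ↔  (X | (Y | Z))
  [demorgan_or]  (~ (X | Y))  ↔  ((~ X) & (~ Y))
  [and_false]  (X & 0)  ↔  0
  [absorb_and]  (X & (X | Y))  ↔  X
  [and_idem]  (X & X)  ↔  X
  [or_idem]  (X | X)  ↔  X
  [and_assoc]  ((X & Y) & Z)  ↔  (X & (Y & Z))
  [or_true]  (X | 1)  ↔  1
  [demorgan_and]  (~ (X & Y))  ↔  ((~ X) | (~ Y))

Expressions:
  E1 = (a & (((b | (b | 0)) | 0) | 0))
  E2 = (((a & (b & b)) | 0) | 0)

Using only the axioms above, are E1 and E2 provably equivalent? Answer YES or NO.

YES

(1) (((b | (b | 0)) | 0) | 0)  =[or_false →]=  ((b | (b | 0)) | 0)    ⊢ (a & ((b | (b | 0)) | 0))
(2) (b | 0)  =[or_false →]=  b    ⊢ (a & ((b | b) | 0))
(3) (b | b)  =[or_idem →]=  b    ⊢ (a & (b | 0))
(4) (b | 0)  =[or_false →]=  b    ⊢ (a & b)
(5) b  =[and_idem ←]=  (b & b)    ⊢ (a & (b & b))
(6) (a & (b & b))  =[or_false ←]=  ((a & (b & b)) | 0)
(7) ((a & (b & b)) | 0)  =[or_false ←]=  (((a & (b & b)) | 0) | 0)    ⊢ E2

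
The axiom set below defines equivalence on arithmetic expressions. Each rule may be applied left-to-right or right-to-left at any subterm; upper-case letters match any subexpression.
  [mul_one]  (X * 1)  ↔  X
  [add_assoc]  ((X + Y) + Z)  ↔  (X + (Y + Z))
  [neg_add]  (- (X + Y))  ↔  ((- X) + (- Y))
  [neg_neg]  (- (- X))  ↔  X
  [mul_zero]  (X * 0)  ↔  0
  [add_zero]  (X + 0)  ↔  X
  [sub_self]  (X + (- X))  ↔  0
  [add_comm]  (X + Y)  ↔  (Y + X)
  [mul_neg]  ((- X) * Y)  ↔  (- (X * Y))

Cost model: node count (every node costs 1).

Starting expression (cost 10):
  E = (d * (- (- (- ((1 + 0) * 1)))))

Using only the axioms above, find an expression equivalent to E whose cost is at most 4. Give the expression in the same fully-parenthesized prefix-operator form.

step 1: mul_one (→) rewrites ((1 + 0) * 1) into (1 + 0), now (d * (- (- (- (1 + 0)))))
step 2: neg_neg (→) rewrites (- (- (- (1 + 0)))) into (- (1 + 0)), now (d * (- (1 + 0)))
step 3: add_zero (→) rewrites (1 + 0) into 1, reaching cost 4 (bound 4)

(d * (- 1))   [cost 4]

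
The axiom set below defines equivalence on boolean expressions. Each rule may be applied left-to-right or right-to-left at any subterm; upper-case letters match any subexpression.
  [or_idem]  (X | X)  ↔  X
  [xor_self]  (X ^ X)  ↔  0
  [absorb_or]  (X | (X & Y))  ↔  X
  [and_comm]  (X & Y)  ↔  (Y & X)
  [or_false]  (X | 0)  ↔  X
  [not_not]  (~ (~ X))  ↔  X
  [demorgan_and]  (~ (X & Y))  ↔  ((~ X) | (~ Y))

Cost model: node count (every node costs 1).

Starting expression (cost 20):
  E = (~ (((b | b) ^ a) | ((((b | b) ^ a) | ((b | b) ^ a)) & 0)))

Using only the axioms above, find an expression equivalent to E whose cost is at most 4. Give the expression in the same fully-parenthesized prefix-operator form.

step 1: or_idem (→) rewrites (((b | b) ^ a) | ((b | b) ^ a)) into ((b | b) ^ a), now (~ (((b | b) ^ a) | (((b | b) ^ a) & 0)))
step 2: absorb_or (→) rewrites (((b | b) ^ a) | (((b | b) ^ a) & 0)) into ((b | b) ^ a), now (~ ((b | b) ^ a))
step 3: or_idem (→) rewrites (b | b) into b, reaching cost 4 (bound 4)

(~ (b ^ a))   [cost 4]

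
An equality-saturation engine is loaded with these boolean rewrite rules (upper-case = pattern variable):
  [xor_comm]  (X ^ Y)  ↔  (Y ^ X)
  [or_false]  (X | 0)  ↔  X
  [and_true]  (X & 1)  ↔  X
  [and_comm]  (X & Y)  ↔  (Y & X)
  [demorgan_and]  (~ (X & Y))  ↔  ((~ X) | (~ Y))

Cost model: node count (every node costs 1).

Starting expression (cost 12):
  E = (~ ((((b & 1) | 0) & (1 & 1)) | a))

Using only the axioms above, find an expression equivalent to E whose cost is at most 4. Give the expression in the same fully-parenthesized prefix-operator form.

1. [and_true →] (b & 1)  →  b;  E = (~ (((b | 0) & (1 & 1)) | a))
2. [and_true →] (1 & 1)  →  1;  E = (~ (((b | 0) & 1) | a))
3. [and_true →] ((b | 0) & 1)  →  (b | 0);  E = (~ ((b | 0) | a))
4. [or_false →] (b | 0)  →  b;  cost 4 ≤ 4, done

(~ (b | a))   [cost 4]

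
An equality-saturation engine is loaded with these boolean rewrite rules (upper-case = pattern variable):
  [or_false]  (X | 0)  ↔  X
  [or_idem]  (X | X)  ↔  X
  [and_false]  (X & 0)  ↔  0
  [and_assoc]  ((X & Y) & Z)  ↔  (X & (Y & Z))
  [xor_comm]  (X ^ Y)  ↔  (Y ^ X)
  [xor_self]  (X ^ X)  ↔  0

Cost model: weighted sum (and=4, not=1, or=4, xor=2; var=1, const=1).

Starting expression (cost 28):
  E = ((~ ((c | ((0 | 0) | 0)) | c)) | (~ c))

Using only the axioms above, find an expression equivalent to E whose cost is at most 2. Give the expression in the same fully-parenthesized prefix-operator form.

(~ c)   [cost 2]

step 1: or_false (→) rewrites ((0 | 0) | 0) into (0 | 0), now ((~ ((c | (0 | 0)) | c)) | (~ c))
step 2: or_idem (→) rewrites (0 | 0) into 0, now ((~ ((c | 0) | c)) | (~ c))
step 3: or_false (→) rewrites (c | 0) into c, now ((~ (c | c)) | (~ c))
step 4: or_idem (→) rewrites (c | c) into c, now ((~ c) | (~ c))
step 5: or_idem (→) rewrites ((~ c) | (~ c)) into (~ c), reaching cost 2 (bound 2)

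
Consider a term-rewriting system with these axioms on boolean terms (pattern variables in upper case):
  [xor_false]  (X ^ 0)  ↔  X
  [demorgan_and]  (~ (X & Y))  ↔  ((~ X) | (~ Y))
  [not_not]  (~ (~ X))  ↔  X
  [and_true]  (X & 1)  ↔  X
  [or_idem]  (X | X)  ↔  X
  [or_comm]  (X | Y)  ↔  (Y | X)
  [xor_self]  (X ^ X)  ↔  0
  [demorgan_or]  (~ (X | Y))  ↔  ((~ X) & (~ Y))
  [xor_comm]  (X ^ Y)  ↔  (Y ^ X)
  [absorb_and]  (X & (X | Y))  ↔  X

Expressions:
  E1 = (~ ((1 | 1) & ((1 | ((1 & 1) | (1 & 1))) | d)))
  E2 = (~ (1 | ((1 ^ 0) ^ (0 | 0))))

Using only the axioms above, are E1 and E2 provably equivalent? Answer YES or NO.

step 1: or_idem (→) rewrites ((1 & 1) | (1 & 1)) into (1 & 1), now (~ ((1 | 1) & ((1 | (1 & 1)) | d)))
step 2: and_true (→) rewrites (1 & 1) into 1, now (~ ((1 | 1) & ((1 | 1) | d)))
step 3: absorb_and (→) rewrites ((1 | 1) & ((1 | 1) | d)) into (1 | 1), now (~ (1 | 1))
step 4: xor_false (←) rewrites 1 into (1 ^ 0), now (~ (1 | (1 ^ 0)))
step 5: or_idem (←) rewrites 0 into (0 | 0), now (~ (1 | (1 ^ (0 | 0))))
step 6: xor_false (←) rewrites 1 into (1 ^ 0), which is E2

YES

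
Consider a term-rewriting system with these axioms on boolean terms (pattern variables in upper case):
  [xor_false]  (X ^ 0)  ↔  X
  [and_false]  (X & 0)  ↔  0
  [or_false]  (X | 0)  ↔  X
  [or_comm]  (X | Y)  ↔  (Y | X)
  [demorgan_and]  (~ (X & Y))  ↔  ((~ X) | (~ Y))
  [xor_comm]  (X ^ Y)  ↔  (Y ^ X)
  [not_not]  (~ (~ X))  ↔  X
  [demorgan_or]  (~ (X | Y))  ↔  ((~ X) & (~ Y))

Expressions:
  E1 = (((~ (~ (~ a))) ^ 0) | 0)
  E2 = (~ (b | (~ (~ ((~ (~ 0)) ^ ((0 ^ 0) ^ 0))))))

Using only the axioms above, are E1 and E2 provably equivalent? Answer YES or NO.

NO

The axioms are sound identities: if E1 ↔* E2 then E1 and E2 evaluate identically under any assignment.
Under a=0, b=1: E1 evaluates to 1, E2 to 0. Distinct ⇒ no rewrite sequence connects them.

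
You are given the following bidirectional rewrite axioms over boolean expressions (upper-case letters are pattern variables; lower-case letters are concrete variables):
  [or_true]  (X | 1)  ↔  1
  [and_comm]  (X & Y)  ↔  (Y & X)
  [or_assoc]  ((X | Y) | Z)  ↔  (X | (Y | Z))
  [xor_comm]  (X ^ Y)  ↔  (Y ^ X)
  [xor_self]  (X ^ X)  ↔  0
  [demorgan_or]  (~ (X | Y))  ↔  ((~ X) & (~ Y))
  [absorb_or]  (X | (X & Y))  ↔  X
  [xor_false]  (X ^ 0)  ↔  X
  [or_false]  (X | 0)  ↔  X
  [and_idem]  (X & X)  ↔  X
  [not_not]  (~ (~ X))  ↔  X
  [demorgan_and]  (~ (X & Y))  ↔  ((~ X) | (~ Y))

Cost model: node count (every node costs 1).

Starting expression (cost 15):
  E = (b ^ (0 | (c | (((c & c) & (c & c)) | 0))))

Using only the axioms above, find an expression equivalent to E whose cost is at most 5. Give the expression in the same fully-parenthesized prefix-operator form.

(b ^ (0 | c))   [cost 5]

1. [and_idem →] ((c & c) & (c & c))  →  (c & c);  E = (b ^ (0 | (c | ((c & c) | 0))))
2. [or_false →] ((c & c) | 0)  →  (c & c);  E = (b ^ (0 | (c | (c & c))))
3. [absorb_or →] (c | (c & c))  →  c;  cost 5 ≤ 5, done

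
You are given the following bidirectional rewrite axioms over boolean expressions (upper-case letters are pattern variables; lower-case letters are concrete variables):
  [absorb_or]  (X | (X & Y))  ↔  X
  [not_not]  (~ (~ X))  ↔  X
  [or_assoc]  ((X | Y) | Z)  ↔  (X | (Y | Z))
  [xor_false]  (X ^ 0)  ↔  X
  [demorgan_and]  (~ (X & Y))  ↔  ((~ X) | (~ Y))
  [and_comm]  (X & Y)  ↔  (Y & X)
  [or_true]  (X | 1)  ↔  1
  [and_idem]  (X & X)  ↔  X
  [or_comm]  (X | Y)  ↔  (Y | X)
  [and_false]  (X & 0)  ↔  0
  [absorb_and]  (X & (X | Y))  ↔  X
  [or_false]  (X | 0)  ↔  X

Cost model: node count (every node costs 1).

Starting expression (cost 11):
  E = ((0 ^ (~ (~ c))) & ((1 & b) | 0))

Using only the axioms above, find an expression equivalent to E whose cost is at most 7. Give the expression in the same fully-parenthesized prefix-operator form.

((0 ^ c) & (b & 1))   [cost 7]

1. [not_not →] (~ (~ c))  →  c;  E = ((0 ^ c) & ((1 & b) | 0))
2. [and_comm →] (1 & b)  →  (b & 1);  E = ((0 ^ c) & ((b & 1) | 0))
3. [or_false →] ((b & 1) | 0)  →  (b & 1);  cost 7 ≤ 7, done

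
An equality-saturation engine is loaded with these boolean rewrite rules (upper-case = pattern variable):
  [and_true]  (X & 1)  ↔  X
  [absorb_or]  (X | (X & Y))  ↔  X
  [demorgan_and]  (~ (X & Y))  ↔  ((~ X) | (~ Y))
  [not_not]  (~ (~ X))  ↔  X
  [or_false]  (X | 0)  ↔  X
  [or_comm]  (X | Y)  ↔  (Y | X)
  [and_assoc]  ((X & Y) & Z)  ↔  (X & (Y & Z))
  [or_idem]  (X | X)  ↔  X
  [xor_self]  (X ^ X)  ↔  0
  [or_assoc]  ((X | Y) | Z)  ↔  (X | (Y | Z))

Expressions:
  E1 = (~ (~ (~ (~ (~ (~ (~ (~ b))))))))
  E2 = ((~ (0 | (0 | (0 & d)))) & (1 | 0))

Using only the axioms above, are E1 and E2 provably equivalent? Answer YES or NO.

Every axiom is a valid identity, so a rewrite proof would force E1 and E2 to agree under every assignment.
At b=0, d=0: E1 = 0 but E2 = 1; they differ, so no derivation exists.

NO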